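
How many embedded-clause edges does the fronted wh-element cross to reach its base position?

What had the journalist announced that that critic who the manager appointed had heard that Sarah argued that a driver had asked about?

"what" is extracted from the PP object of "asked".
Boundaries crossed, outermost first: [that], [that], [that] — 3 in total.

3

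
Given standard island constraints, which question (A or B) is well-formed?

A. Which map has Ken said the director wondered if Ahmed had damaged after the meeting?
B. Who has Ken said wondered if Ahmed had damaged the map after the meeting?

In A, the wh-phrase is extracted from inside a wh-island (introduced by "if"), which blocks movement.
In B, the extraction path crosses only that-complement boundaries, which are transparent.
So B is grammatical.

B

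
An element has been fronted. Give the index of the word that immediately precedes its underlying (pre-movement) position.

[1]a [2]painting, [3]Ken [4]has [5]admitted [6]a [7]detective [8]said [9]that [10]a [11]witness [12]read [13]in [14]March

The displaced element is "a painting" (word 2).
It is linked across 2 clause boundaries (Ø → that).
It functions as the direct object of "read", so the gap sits immediately after word 12 ("read").
Base order: Ken has admitted a detective said that a witness read a painting in March.

12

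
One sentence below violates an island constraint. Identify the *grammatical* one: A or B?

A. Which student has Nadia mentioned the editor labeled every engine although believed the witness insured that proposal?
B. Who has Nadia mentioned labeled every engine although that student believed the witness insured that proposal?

In A, the wh-phrase is extracted from inside an adjunct island (introduced by "although"), which blocks movement.
In B, the extraction path crosses only that-complement boundaries, which are transparent.
So B is grammatical.

B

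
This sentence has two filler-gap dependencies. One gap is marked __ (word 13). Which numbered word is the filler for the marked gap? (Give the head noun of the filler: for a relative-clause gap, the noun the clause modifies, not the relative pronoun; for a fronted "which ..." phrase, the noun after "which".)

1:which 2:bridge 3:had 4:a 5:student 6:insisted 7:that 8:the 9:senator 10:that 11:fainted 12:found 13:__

2

The marked gap is the direct object of "found".
Its filler is the fronted wh-phrase "which bridge", at word 2.
(The other dependency links word 9 to a gap after word 10.)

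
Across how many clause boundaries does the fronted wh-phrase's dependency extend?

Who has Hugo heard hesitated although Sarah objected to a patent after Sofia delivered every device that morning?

"who" is extracted from the subject of "hesitated".
Boundaries crossed, outermost first: [Ø] — 1 in total.

1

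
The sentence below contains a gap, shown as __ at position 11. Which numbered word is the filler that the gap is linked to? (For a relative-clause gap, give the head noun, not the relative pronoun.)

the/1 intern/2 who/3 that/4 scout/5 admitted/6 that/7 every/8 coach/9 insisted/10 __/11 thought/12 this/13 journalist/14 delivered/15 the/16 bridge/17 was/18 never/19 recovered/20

2

The gap at 11 is the subject of "thought", inside a relative clause.
The relative pronoun is "who" (word 3); it is bound by the head noun immediately before it.
Its filler is the head noun "intern", at word 2.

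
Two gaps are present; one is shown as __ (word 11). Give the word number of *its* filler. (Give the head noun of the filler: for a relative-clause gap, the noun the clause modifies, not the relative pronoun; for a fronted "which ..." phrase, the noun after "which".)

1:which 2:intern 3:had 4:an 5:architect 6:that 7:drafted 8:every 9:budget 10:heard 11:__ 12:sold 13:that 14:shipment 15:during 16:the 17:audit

The marked gap is the subject of "sold".
Its filler is the fronted wh-phrase "which intern", at word 2.
(The other dependency links word 5 to a gap after word 6.)

2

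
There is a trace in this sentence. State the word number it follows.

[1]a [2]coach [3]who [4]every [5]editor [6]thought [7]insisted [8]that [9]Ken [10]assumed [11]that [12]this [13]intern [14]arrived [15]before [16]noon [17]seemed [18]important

6

The displaced element is "a coach" (word 2).
It is linked across 1 clause boundary (Ø).
It functions as the subject of "insisted", so the gap sits immediately after word 6 ("thought").
Base order: Every editor thought that a coach insisted that Ken assumed that this intern arrived before noon.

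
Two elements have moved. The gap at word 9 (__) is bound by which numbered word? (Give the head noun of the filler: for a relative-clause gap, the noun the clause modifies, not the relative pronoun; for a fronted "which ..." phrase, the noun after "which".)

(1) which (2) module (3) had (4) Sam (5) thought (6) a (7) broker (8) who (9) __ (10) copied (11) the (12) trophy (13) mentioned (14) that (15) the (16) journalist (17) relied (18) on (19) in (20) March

7

The marked gap is inside the relative clause, the subject of "copied".
Its filler is the head noun "broker" (via "who"), at word 7.
(The other dependency links word 2 to a gap after word 18.)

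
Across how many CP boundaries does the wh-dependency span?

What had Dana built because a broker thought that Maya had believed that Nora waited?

"what" originates inside the matrix clause — no clause boundary is crossed.

0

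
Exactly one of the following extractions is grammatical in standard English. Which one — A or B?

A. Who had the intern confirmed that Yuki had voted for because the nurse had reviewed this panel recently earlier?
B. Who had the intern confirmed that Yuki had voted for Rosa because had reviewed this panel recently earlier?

In B, the wh-phrase is extracted from inside an adjunct island (introduced by "because"), which blocks movement.
In A, the extraction path crosses only that-complement boundaries, which are transparent.
So A is grammatical.

A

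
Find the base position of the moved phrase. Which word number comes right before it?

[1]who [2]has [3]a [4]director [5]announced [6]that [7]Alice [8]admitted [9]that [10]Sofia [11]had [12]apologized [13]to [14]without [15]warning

The displaced element is "who" (word 1).
It is linked across 2 clause boundaries (that → that).
It functions as the object of the preposition "to" of "apologized", so the gap sits immediately after word 13 ("to").
Base order: A director has announced that Alice admitted that Sofia had apologized to who without warning.

13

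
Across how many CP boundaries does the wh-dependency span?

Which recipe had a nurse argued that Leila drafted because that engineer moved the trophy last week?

1

"which recipe" is extracted from the object of "drafted".
Boundaries crossed, outermost first: [that] — 1 in total.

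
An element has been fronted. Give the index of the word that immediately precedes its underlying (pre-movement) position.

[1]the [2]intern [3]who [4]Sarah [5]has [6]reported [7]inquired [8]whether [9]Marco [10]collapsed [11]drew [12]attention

The displaced element is "the intern" (word 2).
It is linked across 1 clause boundary (Ø).
It functions as the subject of "inquired", so the gap sits immediately after word 6 ("reported").
Base order: Sarah has reported that the intern inquired whether Marco collapsed.

6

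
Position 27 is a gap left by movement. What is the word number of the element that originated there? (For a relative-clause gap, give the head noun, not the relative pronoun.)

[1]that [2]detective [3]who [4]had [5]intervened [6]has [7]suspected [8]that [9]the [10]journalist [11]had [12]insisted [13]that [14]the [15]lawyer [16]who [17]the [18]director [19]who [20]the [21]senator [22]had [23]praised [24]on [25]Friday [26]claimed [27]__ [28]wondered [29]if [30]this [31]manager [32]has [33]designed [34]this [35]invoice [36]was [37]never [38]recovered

The gap at 27 is the subject of "wondered", inside a relative clause.
The relative pronoun is "who" (word 16); it is bound by the head noun immediately before it.
Its filler is the head noun "lawyer", at word 15.

15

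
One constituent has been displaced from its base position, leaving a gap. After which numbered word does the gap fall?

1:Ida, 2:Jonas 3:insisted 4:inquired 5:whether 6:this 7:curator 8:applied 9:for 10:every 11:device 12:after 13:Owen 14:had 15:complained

The displaced element is "Ida" (word 1).
It is linked across 1 clause boundary (Ø).
It functions as the subject of "inquired", so the gap sits immediately after word 3 ("insisted").
Base order: Jonas insisted Ida inquired whether this curator applied for every device after Owen had complained.

3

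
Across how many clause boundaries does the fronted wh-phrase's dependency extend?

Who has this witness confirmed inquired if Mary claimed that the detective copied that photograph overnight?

1

"who" is extracted from the subject of "inquired".
Boundaries crossed, outermost first: [Ø] — 1 in total.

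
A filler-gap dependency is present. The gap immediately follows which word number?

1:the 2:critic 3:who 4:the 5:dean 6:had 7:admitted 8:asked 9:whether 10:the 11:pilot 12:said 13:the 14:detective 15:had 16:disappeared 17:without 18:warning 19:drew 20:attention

The displaced element is "the critic" (word 2).
It is linked across 1 clause boundary (Ø).
It functions as the subject of "asked", so the gap sits immediately after word 7 ("admitted").
Base order: The dean had admitted the critic asked whether the pilot said the detective had disappeared without warning.

7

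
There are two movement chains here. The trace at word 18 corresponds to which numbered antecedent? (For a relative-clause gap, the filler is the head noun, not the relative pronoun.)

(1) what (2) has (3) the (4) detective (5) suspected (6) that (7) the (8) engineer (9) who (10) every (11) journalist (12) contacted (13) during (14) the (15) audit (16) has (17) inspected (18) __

The marked gap is the direct object of "inspected".
Its filler is the fronted wh-phrase "what", at word 1.
(The other dependency links word 8 to a gap after word 12.)

1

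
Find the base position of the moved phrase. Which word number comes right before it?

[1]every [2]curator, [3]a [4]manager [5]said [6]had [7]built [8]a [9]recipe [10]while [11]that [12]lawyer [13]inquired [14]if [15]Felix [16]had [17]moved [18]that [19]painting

The displaced element is "every curator" (word 2).
It is linked across 1 clause boundary (Ø).
It functions as the subject of "built", so the gap sits immediately after word 5 ("said").
Base order: A manager said that every curator had built a recipe while that lawyer inquired if Felix had moved that painting.

5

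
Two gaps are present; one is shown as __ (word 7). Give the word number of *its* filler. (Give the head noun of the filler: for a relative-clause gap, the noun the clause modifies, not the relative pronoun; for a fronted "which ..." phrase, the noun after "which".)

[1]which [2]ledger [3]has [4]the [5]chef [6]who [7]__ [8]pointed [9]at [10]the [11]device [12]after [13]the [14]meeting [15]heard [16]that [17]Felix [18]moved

5

The marked gap is inside the relative clause, the subject of "pointed".
Its filler is the head noun "chef" (via "who"), at word 5.
(The other dependency links word 2 to a gap after word 18.)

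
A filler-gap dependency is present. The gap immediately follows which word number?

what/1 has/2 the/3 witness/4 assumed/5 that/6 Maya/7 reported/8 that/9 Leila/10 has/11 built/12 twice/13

12

The displaced element is "what" (word 1).
It is linked across 2 clause boundaries (that → that).
It functions as the direct object of "built", so the gap sits immediately after word 12 ("built").
Base order: The witness has assumed that Maya reported that Leila has built what twice.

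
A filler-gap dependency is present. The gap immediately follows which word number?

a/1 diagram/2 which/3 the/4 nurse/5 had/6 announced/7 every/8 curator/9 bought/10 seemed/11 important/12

The displaced element is "a diagram" (word 2).
It is linked across 1 clause boundary (Ø).
It functions as the direct object of "bought", so the gap sits immediately after word 10 ("bought").
Base order: The nurse had announced every curator bought a diagram.

10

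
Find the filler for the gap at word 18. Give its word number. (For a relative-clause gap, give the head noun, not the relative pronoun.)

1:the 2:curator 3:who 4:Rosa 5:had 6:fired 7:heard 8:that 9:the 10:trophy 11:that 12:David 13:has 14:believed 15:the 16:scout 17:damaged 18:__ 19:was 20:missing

10

The gap at 18 is the object of "damaged", inside a relative clause.
The relative pronoun is "that" (word 11); it is bound by the head noun immediately before it.
Its filler is the head noun "trophy", at word 10.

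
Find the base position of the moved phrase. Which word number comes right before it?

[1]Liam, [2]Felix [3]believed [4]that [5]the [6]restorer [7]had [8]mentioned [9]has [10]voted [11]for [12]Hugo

The displaced element is "Liam" (word 1).
It is linked across 2 clause boundaries (that → Ø).
It functions as the subject of "voted", so the gap sits immediately after word 8 ("mentioned").
Base order: Felix believed that the restorer had mentioned that Liam has voted for Hugo.

8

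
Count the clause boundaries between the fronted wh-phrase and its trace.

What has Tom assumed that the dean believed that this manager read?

"what" is extracted from the object of "read".
Boundaries crossed, outermost first: [that], [that] — 2 in total.

2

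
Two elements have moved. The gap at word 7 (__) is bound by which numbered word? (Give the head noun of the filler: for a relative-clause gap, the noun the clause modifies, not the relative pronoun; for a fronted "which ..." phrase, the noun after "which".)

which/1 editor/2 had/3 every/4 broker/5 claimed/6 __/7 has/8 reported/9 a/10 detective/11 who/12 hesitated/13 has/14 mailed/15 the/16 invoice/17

The marked gap is the subject of "reported".
Its filler is the fronted wh-phrase "which editor", at word 2.
(The other dependency links word 11 to a gap after word 12.)

2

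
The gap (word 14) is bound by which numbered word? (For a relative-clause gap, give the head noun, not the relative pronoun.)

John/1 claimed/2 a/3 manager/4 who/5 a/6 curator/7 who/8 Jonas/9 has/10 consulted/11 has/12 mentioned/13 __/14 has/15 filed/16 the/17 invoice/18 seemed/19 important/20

The gap at 14 is the subject of "filed", inside a relative clause.
The relative pronoun is "who" (word 5); it is bound by the head noun immediately before it.
Its filler is the head noun "manager", at word 4.

4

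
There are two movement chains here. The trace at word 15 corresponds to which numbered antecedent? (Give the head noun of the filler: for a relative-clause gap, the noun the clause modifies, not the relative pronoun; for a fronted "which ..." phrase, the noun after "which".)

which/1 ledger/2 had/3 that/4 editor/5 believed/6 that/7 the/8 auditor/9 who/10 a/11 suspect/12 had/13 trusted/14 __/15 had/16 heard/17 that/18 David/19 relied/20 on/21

The marked gap is inside the relative clause, the direct object of "trusted".
Its filler is the head noun "auditor" (via "who"), at word 9.
(The other dependency links word 2 to a gap after word 21.)

9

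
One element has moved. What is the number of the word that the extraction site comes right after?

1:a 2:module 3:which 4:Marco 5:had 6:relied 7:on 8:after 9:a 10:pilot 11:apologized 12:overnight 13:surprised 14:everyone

7

The displaced element is "a module" (word 2).
It functions as the object of the preposition "on" of "relied", so the gap sits immediately after word 7 ("on").
Base order: Marco had relied on a module after a pilot apologized overnight.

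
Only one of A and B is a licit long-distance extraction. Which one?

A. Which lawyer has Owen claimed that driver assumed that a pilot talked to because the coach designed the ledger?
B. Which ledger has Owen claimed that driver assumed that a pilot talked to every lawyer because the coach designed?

A

In B, the wh-phrase is extracted from inside an adjunct island (introduced by "because"), which blocks movement.
In A, the extraction path crosses only that-complement boundaries, which are transparent.
So A is grammatical.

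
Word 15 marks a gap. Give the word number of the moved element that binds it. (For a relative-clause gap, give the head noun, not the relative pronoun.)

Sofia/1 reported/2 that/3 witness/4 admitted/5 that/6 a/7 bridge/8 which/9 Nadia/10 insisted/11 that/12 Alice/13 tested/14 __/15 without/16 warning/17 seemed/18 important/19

8

The gap at 15 is the object of "tested", inside a relative clause.
The relative pronoun is "which" (word 9); it is bound by the head noun immediately before it.
Its filler is the head noun "bridge", at word 8.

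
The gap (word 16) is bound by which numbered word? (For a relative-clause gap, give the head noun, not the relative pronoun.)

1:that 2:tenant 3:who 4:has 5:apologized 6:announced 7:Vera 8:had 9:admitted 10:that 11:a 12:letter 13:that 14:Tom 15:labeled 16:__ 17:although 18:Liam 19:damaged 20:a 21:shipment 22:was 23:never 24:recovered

The gap at 16 is the object of "labeled", inside a relative clause.
The relative pronoun is "that" (word 13); it is bound by the head noun immediately before it.
Its filler is the head noun "letter", at word 12.

12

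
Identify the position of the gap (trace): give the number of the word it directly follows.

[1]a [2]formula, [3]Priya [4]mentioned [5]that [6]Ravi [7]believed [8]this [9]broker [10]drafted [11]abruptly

10

The displaced element is "a formula" (word 2).
It is linked across 2 clause boundaries (that → Ø).
It functions as the direct object of "drafted", so the gap sits immediately after word 10 ("drafted").
Base order: Priya mentioned that Ravi believed this broker drafted a formula abruptly.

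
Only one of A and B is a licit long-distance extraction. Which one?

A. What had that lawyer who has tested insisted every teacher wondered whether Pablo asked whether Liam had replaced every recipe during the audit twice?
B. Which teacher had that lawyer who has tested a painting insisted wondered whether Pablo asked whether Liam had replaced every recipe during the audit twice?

B

In A, the wh-phrase is extracted from inside a complex-NP island (relative clause) (introduced by "who"), which blocks movement.
In B, the extraction path crosses only that-complement boundaries, which are transparent.
So B is grammatical.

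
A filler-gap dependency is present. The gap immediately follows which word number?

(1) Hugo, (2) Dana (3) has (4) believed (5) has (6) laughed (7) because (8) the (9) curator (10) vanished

The displaced element is "Hugo" (word 1).
It is linked across 1 clause boundary (Ø).
It functions as the subject of "laughed", so the gap sits immediately after word 4 ("believed").
Base order: Dana has believed Hugo has laughed because the curator vanished.

4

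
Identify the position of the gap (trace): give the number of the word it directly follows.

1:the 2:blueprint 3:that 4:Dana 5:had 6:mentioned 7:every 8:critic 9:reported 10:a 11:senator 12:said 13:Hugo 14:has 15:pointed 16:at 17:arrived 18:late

The displaced element is "the blueprint" (word 2).
It is linked across 3 clause boundaries (Ø → Ø → Ø).
It functions as the object of the preposition "at" of "pointed", so the gap sits immediately after word 16 ("at").
Base order: Dana had mentioned every critic reported a senator said Hugo has pointed at the blueprint.

16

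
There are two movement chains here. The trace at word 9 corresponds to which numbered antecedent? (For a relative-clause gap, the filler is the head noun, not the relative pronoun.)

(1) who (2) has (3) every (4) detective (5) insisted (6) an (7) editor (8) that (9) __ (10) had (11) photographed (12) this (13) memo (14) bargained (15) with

The marked gap is inside the relative clause, the subject of "photographed".
Its filler is the head noun "editor" (via "that"), at word 7.
(The other dependency links word 1 to a gap after word 15.)

7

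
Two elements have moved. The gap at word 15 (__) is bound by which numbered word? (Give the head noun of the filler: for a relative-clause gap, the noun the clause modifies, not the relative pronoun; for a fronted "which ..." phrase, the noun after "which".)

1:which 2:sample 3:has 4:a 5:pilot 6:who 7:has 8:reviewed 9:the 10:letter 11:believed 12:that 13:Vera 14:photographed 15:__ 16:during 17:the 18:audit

2

The marked gap is the direct object of "photographed".
Its filler is the fronted wh-phrase "which sample", at word 2.
(The other dependency links word 5 to a gap after word 6.)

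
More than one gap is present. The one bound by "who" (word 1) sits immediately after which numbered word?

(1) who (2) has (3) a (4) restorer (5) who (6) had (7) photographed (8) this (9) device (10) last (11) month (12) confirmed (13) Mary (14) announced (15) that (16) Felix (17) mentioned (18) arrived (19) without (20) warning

17

The displaced element is "who" (word 1).
It is linked across 3 clause boundaries (Ø → that → Ø).
It functions as the subject of "arrived", so the gap sits immediately after word 17 ("mentioned").
Base order: A restorer who had photographed this device last month has confirmed Mary announced that Felix mentioned who arrived without warning.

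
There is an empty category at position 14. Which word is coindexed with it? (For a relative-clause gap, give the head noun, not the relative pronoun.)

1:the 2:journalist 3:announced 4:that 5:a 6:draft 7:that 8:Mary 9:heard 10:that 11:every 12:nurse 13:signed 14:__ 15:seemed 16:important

The gap at 14 is the object of "signed", inside a relative clause.
The relative pronoun is "that" (word 7); it is bound by the head noun immediately before it.
Its filler is the head noun "draft", at word 6.

6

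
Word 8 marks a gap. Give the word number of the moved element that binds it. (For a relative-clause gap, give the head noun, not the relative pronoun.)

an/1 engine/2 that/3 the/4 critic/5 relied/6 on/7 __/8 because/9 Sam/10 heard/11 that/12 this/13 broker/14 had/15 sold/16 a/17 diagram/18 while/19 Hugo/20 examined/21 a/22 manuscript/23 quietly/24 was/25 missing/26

The gap at 8 is the prepositional object of "relied", inside a relative clause.
The relative pronoun is "that" (word 3); it is bound by the head noun immediately before it.
Its filler is the head noun "engine", at word 2.

2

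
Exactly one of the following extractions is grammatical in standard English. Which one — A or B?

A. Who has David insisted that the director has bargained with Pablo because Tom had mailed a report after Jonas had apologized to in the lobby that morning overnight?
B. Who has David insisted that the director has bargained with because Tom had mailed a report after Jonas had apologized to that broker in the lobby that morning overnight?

In A, the wh-phrase is extracted from inside an adjunct island (introduced by "because"), which blocks movement.
In B, the extraction path crosses only that-complement boundaries, which are transparent.
So B is grammatical.

B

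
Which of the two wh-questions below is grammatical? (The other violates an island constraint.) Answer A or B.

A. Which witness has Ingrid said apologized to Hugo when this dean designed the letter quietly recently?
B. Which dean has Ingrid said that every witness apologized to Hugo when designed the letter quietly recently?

In B, the wh-phrase is extracted from inside an adjunct island (introduced by "when"), which blocks movement.
In A, the extraction path crosses only that-complement boundaries, which are transparent.
So A is grammatical.

A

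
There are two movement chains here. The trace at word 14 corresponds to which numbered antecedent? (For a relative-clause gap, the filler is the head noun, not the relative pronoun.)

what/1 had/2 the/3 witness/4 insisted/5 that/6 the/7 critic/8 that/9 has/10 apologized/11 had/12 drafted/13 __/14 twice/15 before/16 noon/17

1

The marked gap is the direct object of "drafted".
Its filler is the fronted wh-phrase "what", at word 1.
(The other dependency links word 8 to a gap after word 9.)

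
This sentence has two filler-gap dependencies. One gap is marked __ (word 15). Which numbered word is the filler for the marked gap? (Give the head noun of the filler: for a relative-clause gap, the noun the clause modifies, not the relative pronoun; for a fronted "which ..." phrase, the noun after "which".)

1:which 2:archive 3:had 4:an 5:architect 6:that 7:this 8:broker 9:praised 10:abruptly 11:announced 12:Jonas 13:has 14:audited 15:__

The marked gap is the direct object of "audited".
Its filler is the fronted wh-phrase "which archive", at word 2.
(The other dependency links word 5 to a gap after word 9.)

2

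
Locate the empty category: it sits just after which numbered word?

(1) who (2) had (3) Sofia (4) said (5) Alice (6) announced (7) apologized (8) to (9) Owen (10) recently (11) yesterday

The displaced element is "who" (word 1).
It is linked across 2 clause boundaries (Ø → Ø).
It functions as the subject of "apologized", so the gap sits immediately after word 6 ("announced").
Base order: Sofia had said Alice announced that who apologized to Owen recently yesterday.

6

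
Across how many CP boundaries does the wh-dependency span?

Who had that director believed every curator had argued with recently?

"who" is extracted from the PP object of "argued".
Boundaries crossed, outermost first: [Ø] — 1 in total.

1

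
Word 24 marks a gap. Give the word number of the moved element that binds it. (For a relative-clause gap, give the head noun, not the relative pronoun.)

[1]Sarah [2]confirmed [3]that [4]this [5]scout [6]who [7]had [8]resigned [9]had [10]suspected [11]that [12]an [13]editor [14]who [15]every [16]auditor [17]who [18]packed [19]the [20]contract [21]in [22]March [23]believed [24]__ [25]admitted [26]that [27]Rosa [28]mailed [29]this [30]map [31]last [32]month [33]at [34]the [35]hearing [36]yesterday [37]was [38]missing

The gap at 24 is the subject of "admitted", inside a relative clause.
The relative pronoun is "who" (word 14); it is bound by the head noun immediately before it.
Its filler is the head noun "editor", at word 13.

13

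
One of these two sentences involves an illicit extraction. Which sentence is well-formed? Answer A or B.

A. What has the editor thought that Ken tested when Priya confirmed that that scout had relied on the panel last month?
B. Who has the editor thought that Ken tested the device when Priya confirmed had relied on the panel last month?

In B, the wh-phrase is extracted from inside an adjunct island (introduced by "when"), which blocks movement.
In A, the extraction path crosses only that-complement boundaries, which are transparent.
So A is grammatical.

A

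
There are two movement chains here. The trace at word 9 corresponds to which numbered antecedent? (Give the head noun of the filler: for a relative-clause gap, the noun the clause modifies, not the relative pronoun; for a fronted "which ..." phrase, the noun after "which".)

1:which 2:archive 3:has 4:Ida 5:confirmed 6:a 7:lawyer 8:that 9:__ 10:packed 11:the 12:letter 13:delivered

7

The marked gap is inside the relative clause, the subject of "packed".
Its filler is the head noun "lawyer" (via "that"), at word 7.
(The other dependency links word 2 to a gap after word 13.)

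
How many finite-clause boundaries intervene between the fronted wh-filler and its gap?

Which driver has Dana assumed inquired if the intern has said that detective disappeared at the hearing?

"which driver" is extracted from the subject of "inquired".
Boundaries crossed, outermost first: [Ø] — 1 in total.

1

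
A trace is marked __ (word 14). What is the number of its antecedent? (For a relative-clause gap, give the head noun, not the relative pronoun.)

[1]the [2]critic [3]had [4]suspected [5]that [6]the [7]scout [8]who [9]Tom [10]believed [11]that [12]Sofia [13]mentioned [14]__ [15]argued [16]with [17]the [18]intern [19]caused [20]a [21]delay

The gap at 14 is the subject of "argued", inside a relative clause.
The relative pronoun is "who" (word 8); it is bound by the head noun immediately before it.
Its filler is the head noun "scout", at word 7.

7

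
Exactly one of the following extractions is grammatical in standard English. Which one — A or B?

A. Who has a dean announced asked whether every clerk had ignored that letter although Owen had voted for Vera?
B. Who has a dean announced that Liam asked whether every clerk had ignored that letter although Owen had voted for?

In B, the wh-phrase is extracted from inside a wh-island (introduced by "whether"), which blocks movement.
In A, the extraction path crosses only that-complement boundaries, which are transparent.
So A is grammatical.

A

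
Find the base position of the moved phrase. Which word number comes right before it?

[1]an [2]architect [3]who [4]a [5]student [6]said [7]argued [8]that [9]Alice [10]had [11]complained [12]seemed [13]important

6

The displaced element is "an architect" (word 2).
It is linked across 1 clause boundary (Ø).
It functions as the subject of "argued", so the gap sits immediately after word 6 ("said").
Base order: A student said that an architect argued that Alice had complained.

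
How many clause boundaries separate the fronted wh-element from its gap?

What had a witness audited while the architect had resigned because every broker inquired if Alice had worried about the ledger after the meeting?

0

"what" originates inside the matrix clause — no clause boundary is crossed.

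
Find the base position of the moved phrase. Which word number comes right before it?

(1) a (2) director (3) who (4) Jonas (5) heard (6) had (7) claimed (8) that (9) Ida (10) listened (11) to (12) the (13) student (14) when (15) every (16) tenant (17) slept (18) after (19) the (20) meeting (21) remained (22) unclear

The displaced element is "a director" (word 2).
It is linked across 1 clause boundary (Ø).
It functions as the subject of "claimed", so the gap sits immediately after word 5 ("heard").
Base order: Jonas heard a director had claimed that Ida listened to the student when every tenant slept after the meeting.

5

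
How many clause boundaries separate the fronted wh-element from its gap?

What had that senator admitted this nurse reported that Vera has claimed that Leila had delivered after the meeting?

"what" is extracted from the object of "delivered".
Boundaries crossed, outermost first: [Ø], [that], [that] — 3 in total.

3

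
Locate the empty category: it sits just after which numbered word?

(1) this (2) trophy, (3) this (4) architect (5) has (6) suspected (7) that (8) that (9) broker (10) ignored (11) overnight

The displaced element is "this trophy" (word 2).
It is linked across 1 clause boundary (that).
It functions as the direct object of "ignored", so the gap sits immediately after word 10 ("ignored").
Base order: This architect has suspected that that broker ignored this trophy overnight.

10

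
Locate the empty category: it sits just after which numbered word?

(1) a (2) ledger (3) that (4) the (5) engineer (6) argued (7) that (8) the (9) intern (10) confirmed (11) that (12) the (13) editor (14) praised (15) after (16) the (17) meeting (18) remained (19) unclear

The displaced element is "a ledger" (word 2).
It is linked across 2 clause boundaries (that → that).
It functions as the direct object of "praised", so the gap sits immediately after word 14 ("praised").
Base order: The engineer argued that the intern confirmed that the editor praised a ledger after the meeting.

14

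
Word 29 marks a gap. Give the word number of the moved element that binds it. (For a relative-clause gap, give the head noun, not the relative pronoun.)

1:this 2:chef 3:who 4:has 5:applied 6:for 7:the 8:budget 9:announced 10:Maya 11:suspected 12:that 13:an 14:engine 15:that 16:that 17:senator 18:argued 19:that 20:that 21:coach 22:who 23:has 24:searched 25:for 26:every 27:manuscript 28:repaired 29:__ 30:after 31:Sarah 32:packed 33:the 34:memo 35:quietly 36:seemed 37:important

14

The gap at 29 is the object of "repaired", inside a relative clause.
The relative pronoun is "that" (word 15); it is bound by the head noun immediately before it.
Its filler is the head noun "engine", at word 14.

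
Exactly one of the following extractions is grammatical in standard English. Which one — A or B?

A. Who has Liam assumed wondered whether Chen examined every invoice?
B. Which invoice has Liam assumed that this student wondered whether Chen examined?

In B, the wh-phrase is extracted from inside a wh-island (introduced by "whether"), which blocks movement.
In A, the extraction path crosses only that-complement boundaries, which are transparent.
So A is grammatical.

A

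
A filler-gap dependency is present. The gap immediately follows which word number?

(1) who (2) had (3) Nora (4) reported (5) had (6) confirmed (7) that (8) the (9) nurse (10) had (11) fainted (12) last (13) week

The displaced element is "who" (word 1).
It is linked across 1 clause boundary (Ø).
It functions as the subject of "confirmed", so the gap sits immediately after word 4 ("reported").
Base order: Nora had reported that who had confirmed that the nurse had fainted last week.

4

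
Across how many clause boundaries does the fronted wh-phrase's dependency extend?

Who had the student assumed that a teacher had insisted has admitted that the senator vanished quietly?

"who" is extracted from the subject of "admitted".
Boundaries crossed, outermost first: [that], [Ø] — 2 in total.

2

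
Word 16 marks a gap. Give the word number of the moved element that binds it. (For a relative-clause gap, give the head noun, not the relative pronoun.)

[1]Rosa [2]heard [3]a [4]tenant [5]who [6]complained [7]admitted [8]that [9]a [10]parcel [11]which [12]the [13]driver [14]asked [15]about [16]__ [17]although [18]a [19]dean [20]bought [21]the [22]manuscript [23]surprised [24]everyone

10

The gap at 16 is the prepositional object of "asked", inside a relative clause.
The relative pronoun is "which" (word 11); it is bound by the head noun immediately before it.
Its filler is the head noun "parcel", at word 10.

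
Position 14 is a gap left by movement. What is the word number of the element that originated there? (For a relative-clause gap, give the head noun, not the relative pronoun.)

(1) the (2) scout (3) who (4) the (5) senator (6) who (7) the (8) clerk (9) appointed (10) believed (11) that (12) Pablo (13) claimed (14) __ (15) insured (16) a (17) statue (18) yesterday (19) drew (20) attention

The gap at 14 is the subject of "insured", inside a relative clause.
The relative pronoun is "who" (word 3); it is bound by the head noun immediately before it.
Its filler is the head noun "scout", at word 2.

2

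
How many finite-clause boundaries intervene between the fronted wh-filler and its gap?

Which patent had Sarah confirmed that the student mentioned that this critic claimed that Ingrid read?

3

"which patent" is extracted from the object of "read".
Boundaries crossed, outermost first: [that], [that], [that] — 3 in total.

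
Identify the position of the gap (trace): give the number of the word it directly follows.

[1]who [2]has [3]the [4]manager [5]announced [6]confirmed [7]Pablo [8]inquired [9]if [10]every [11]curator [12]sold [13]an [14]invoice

The displaced element is "who" (word 1).
It is linked across 1 clause boundary (Ø).
It functions as the subject of "confirmed", so the gap sits immediately after word 5 ("announced").
Base order: The manager has announced who confirmed Pablo inquired if every curator sold an invoice.

5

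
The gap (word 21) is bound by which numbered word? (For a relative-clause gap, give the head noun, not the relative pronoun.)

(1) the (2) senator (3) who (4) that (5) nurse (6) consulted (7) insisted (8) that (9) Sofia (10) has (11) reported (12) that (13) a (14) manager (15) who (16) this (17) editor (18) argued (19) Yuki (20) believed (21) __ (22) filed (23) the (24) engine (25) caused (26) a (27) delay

14

The gap at 21 is the subject of "filed", inside a relative clause.
The relative pronoun is "who" (word 15); it is bound by the head noun immediately before it.
Its filler is the head noun "manager", at word 14.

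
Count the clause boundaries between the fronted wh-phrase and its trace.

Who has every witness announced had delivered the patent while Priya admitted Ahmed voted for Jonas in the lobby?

1

"who" is extracted from the subject of "delivered".
Boundaries crossed, outermost first: [Ø] — 1 in total.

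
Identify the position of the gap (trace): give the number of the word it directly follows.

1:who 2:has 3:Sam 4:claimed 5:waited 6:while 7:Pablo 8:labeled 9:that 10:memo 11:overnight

4

The displaced element is "who" (word 1).
It is linked across 1 clause boundary (Ø).
It functions as the subject of "waited", so the gap sits immediately after word 4 ("claimed").
Base order: Sam has claimed who waited while Pablo labeled that memo overnight.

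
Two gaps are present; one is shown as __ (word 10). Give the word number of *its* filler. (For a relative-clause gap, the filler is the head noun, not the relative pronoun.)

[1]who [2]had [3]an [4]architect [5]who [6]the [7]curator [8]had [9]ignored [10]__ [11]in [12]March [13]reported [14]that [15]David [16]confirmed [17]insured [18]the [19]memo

4

The marked gap is inside the relative clause, the direct object of "ignored".
Its filler is the head noun "architect" (via "who"), at word 4.
(The other dependency links word 1 to a gap after word 16.)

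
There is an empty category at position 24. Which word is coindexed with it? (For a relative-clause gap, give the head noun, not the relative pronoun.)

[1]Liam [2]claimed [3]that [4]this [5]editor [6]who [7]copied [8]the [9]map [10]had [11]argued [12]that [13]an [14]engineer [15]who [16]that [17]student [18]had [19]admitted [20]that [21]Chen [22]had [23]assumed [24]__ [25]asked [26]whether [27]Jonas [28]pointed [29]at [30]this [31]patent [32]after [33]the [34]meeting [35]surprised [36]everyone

The gap at 24 is the subject of "asked", inside a relative clause.
The relative pronoun is "who" (word 15); it is bound by the head noun immediately before it.
Its filler is the head noun "engineer", at word 14.

14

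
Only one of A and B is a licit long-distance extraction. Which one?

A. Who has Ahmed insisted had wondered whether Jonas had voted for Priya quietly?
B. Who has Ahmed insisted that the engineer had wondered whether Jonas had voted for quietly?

In B, the wh-phrase is extracted from inside a wh-island (introduced by "whether"), which blocks movement.
In A, the extraction path crosses only that-complement boundaries, which are transparent.
So A is grammatical.

A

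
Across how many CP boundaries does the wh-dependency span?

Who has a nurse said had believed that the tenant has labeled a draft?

1

"who" is extracted from the subject of "believed".
Boundaries crossed, outermost first: [Ø] — 1 in total.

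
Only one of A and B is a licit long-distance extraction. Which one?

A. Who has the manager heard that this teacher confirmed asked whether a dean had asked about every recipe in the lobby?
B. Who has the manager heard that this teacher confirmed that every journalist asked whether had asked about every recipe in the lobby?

In B, the wh-phrase is extracted from inside a wh-island (introduced by "whether"), which blocks movement.
In A, the extraction path crosses only that-complement boundaries, which are transparent.
So A is grammatical.

A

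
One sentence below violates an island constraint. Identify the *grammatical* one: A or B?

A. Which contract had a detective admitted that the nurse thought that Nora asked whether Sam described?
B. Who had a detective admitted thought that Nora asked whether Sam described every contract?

B

In A, the wh-phrase is extracted from inside a wh-island (introduced by "whether"), which blocks movement.
In B, the extraction path crosses only that-complement boundaries, which are transparent.
So B is grammatical.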